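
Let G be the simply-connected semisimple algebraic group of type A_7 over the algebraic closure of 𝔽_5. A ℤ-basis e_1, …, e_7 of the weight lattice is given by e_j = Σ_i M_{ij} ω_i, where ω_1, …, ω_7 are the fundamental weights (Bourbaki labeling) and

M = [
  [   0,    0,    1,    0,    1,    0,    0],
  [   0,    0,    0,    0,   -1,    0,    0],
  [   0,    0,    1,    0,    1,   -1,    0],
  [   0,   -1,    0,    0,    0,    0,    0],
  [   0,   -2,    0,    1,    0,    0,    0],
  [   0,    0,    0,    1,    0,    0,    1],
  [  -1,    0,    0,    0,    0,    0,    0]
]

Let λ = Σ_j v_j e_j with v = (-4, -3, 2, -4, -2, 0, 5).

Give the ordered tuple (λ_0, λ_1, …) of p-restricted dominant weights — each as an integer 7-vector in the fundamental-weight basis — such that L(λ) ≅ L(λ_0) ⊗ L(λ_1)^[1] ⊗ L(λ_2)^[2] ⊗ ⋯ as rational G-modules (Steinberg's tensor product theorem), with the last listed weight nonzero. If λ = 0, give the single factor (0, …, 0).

((0, 2, 0, 3, 2, 1, 4),)

Converting to the ω-basis (c_i = row i of M dotted with v = (-4, -3, 2, -4, -2, 0, 5)):
  c_1 = (0)·(-4) + (0)·(-3) + 1·2 + (0)·(-4) + (1)·(-2) + 0·0 + 0·5 = 0
  c_2 = (0)·(-4) + (0)·(-3) + 0·2 + (0)·(-4) + (-1)·(-2) + 0·0 + 0·5 = 2
  c_3 = (0)·(-4) + (0)·(-3) + 1·2 + (0)·(-4) + (1)·(-2) + (-1)·(0) + 0·5 = 0
  c_4 = (0)·(-4) + (-1)·(-3) + 0·2 + (0)·(-4) + (0)·(-2) + 0·0 + 0·5 = 3
  c_5 = (0)·(-4) + (-2)·(-3) + 0·2 + (1)·(-4) + (0)·(-2) + 0·0 + 0·5 = 2
  c_6 = (0)·(-4) + (0)·(-3) + 0·2 + (1)·(-4) + (0)·(-2) + 0·0 + 1·5 = 1
  c_7 = (-1)·(-4) + (0)·(-3) + 0·2 + (0)·(-4) + (0)·(-2) + 0·0 + 0·5 = 4
Expand coordinatewise in base 5:
  c_1 = 0
  c_2 = 2 = 2·5^0
  c_3 = 0
  c_4 = 3 = 3·5^0
  c_5 = 2 = 2·5^0
  c_6 = 1 = 1·5^0
  c_7 = 4 = 4·5^0
Factor λ_0 = (0, 2, 0, 3, 2, 1, 4)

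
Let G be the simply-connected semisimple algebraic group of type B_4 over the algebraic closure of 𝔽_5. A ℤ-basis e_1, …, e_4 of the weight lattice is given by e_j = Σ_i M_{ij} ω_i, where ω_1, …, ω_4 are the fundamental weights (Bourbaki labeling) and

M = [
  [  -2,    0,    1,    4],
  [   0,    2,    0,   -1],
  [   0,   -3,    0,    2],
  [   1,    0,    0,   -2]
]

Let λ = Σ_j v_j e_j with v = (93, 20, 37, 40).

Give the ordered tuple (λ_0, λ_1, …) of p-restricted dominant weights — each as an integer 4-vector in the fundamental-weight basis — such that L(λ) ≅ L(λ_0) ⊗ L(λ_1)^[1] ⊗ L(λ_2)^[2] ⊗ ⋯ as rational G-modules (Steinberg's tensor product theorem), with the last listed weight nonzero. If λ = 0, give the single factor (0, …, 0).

((1, 0, 0, 3), (2, 0, 4, 2))

Compute c_i = Σ_j M_{ij} v_j with v = (93, 20, 37, 40):
  c_1 = (-2)·(93) + 0·20 + 1·37 + 4·40 = 11
  c_2 = 0·93 + 2·20 + 0·37 + (-1)·(40) = 0
  c_3 = 0·93 + (-3)·(20) + 0·37 + 2·40 = 20
  c_4 = 1·93 + 0·20 + 0·37 + (-2)·(40) = 13
p = 5; digits c_i = Σ_j d_{ij}·5^j, 0 ≤ d_{ij} < 5:
  c_1 = 11 = 1·5^0 + 2·5^1
  c_2 = 0
  c_3 = 20 = 0·5^0 + 4·5^1
  c_4 = 13 = 3·5^0 + 2·5^1
p-restricted factor λ_0 = (1, 0, 0, 3)
p-restricted factor λ_1 = (2, 0, 4, 2)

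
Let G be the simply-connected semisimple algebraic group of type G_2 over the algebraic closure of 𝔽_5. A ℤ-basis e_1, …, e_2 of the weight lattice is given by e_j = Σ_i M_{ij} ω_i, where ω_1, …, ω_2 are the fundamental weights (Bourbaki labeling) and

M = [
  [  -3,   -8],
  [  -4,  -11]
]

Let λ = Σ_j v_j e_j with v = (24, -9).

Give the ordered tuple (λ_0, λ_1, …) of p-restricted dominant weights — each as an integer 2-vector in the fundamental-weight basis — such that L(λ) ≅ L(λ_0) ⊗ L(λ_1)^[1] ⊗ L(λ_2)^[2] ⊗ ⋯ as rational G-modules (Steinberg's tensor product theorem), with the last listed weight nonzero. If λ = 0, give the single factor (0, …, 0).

((0, 3),)

ω-coordinates c = M·v, v = (24, -9):
  c_1 = -3*24 + -8*-9 = 0
  c_2 = -4*24 + -11*-9 = 3
p = 5; digits c_i = Σ_j d_{ij}·5^j, 0 ≤ d_{ij} < 5:
  c_1 = 0
  c_2 = 3 = 3·5^0
λ_0 = (0, 3)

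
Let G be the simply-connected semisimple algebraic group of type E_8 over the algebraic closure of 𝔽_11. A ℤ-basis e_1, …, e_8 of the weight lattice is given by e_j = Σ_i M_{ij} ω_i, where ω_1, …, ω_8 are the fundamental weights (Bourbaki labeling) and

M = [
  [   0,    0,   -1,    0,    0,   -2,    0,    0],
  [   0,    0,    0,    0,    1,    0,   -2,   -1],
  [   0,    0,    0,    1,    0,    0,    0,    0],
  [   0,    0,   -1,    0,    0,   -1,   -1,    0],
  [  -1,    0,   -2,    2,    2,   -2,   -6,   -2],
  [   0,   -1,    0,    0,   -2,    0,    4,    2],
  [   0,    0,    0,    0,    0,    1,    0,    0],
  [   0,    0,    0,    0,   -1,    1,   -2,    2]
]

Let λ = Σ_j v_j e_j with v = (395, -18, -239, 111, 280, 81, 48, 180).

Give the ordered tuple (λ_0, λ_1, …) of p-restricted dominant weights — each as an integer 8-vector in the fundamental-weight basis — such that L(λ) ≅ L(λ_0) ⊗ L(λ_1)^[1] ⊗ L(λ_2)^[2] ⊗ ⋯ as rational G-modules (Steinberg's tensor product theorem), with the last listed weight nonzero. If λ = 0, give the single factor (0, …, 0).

Compute c_i = Σ_j M_{ij} v_j with v = (395, -18, -239, 111, 280, 81, 48, 180):
  c_1 = 0*395 + 0*-18 + -1*-239 + 0*111 + 0*280 + -2*81 + 0*48 + 0*180 = 77
  c_2 = 0*395 + 0*-18 + 0*-239 + 0*111 + 1*280 + 0*81 + -2*48 + -1*180 = 4
  c_3 = 0*395 + 0*-18 + 0*-239 + 1*111 + 0*280 + 0*81 + 0*48 + 0*180 = 111
  c_4 = 0*395 + 0*-18 + -1*-239 + 0*111 + 0*280 + -1*81 + -1*48 + 0*180 = 110
  c_5 = -1*395 + 0*-18 + -2*-239 + 2*111 + 2*280 + -2*81 + -6*48 + -2*180 = 55
  c_6 = 0*395 + -1*-18 + 0*-239 + 0*111 + -2*280 + 0*81 + 4*48 + 2*180 = 10
  c_7 = 0*395 + 0*-18 + 0*-239 + 0*111 + 0*280 + 1*81 + 0*48 + 0*180 = 81
  c_8 = 0*395 + 0*-18 + 0*-239 + 0*111 + -1*280 + 1*81 + -2*48 + 2*180 = 65
Writing each c_i in base p = 11:
  c_1 = 77 = 0·11^0 + 7·11^1
  c_2 = 4 = 4·11^0
  c_3 = 111 = 1·11^0 + 10·11^1
  c_4 = 110 = 0·11^0 + 10·11^1
  c_5 = 55 = 0·11^0 + 5·11^1
  c_6 = 10 = 10·11^0
  c_7 = 81 = 4·11^0 + 7·11^1
  c_8 = 65 = 10·11^0 + 5·11^1
λ_0 = (0, 4, 1, 0, 0, 10, 4, 10)
λ_1 = (7, 0, 10, 10, 5, 0, 7, 5)

((0, 4, 1, 0, 0, 10, 4, 10), (7, 0, 10, 10, 5, 0, 7, 5))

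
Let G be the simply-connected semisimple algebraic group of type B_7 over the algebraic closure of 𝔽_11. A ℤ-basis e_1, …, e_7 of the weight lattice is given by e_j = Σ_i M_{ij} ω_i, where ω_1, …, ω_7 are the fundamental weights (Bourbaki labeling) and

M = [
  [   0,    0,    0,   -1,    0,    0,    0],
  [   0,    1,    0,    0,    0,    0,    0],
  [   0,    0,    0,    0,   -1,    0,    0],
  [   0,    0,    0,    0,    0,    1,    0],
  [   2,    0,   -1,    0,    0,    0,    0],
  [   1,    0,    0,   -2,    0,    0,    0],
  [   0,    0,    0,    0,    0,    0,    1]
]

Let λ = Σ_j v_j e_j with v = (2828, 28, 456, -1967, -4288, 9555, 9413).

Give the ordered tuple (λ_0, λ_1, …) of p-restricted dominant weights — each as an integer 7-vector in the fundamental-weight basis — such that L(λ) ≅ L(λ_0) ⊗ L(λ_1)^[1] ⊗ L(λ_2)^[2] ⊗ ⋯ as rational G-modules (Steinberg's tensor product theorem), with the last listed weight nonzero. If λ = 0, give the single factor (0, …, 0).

Compute c_i = Σ_j M_{ij} v_j with v = (2828, 28, 456, -1967, -4288, 9555, 9413):
  c_1 = (0)·(2828) + (0)·(28) + (0)·(456) + (-1)·(-1967) + (0)·(-4288) + (0)·(9555) + (0)·(9413) = 1967
  c_2 = (0)·(2828) + (1)·(28) + (0)·(456) + (0)·(-1967) + (0)·(-4288) + (0)·(9555) + (0)·(9413) = 28
  c_3 = (0)·(2828) + (0)·(28) + (0)·(456) + (0)·(-1967) + (-1)·(-4288) + (0)·(9555) + (0)·(9413) = 4288
  c_4 = (0)·(2828) + (0)·(28) + (0)·(456) + (0)·(-1967) + (0)·(-4288) + (1)·(9555) + (0)·(9413) = 9555
  c_5 = (2)·(2828) + (0)·(28) + (-1)·(456) + (0)·(-1967) + (0)·(-4288) + (0)·(9555) + (0)·(9413) = 5200
  c_6 = (1)·(2828) + (0)·(28) + (0)·(456) + (-2)·(-1967) + (0)·(-4288) + (0)·(9555) + (0)·(9413) = 6762
  c_7 = (0)·(2828) + (0)·(28) + (0)·(456) + (0)·(-1967) + (0)·(-4288) + (0)·(9555) + (1)·(9413) = 9413
p = 11; digits c_i = Σ_j d_{ij}·11^j, 0 ≤ d_{ij} < 11:
  c_1 = 1967 = 9·11^0 + 2·11^1 + 5·11^2 + 1·11^3
  c_2 = 28 = 6·11^0 + 2·11^1
  c_3 = 4288 = 9·11^0 + 4·11^1 + 2·11^2 + 3·11^3
  c_4 = 9555 = 7·11^0 + 10·11^1 + 1·11^2 + 7·11^3
  c_5 = 5200 = 8·11^0 + 10·11^1 + 9·11^2 + 3·11^3
  c_6 = 6762 = 8·11^0 + 9·11^1 + 0·11^2 + 5·11^3
  c_7 = 9413 = 8·11^0 + 8·11^1 + 0·11^2 + 7·11^3
p-restricted factor λ_0 = (9, 6, 9, 7, 8, 8, 8)
p-restricted factor λ_1 = (2, 2, 4, 10, 10, 9, 8)
p-restricted factor λ_2 = (5, 0, 2, 1, 9, 0, 0)
p-restricted factor λ_3 = (1, 0, 3, 7, 3, 5, 7)

((9, 6, 9, 7, 8, 8, 8), (2, 2, 4, 10, 10, 9, 8), (5, 0, 2, 1, 9, 0, 0), (1, 0, 3, 7, 3, 5, 7))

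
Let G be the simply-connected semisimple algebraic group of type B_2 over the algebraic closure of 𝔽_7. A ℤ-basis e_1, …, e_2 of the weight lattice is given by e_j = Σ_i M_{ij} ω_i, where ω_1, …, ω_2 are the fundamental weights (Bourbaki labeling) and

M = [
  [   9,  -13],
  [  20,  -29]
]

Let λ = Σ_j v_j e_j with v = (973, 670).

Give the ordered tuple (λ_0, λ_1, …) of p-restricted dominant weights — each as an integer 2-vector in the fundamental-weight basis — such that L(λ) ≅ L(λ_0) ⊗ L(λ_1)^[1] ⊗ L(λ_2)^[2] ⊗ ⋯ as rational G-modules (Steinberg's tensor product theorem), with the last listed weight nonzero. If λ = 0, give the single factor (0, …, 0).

((5, 2), (6, 4))

In the fundamental-weight basis, λ has coordinates c = M·v (v = (973, 670)):
  c_1 = (9)·(973) + (-13)·(670) = 47
  c_2 = (20)·(973) + (-29)·(670) = 30
Expand coordinatewise in base 7:
  c_1 = 47 = 5·7^0 + 6·7^1
  c_2 = 30 = 2·7^0 + 4·7^1
Factor λ_0 = (5, 2)
Factor λ_1 = (6, 4)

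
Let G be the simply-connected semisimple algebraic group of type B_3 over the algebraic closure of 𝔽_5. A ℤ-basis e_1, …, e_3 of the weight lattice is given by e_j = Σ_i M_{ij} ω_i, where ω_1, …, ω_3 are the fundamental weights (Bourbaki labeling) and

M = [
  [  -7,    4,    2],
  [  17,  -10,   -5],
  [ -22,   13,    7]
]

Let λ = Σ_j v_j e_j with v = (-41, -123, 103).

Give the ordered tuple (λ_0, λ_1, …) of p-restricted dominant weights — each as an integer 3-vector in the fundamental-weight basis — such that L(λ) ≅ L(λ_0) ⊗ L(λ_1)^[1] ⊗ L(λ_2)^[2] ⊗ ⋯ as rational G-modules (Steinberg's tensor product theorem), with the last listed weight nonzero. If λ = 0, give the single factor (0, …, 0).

ω-coordinates c = M·v, v = (-41, -123, 103):
  c_1 = -7*-41 + 4*-123 + 2*103 = 1
  c_2 = 17*-41 + -10*-123 + -5*103 = 18
  c_3 = -22*-41 + 13*-123 + 7*103 = 24
p = 5; digits c_i = Σ_j d_{ij}·5^j, 0 ≤ d_{ij} < 5:
  c_1 = 1 = 1·5^0
  c_2 = 18 = 3·5^0 + 3·5^1
  c_3 = 24 = 4·5^0 + 4·5^1
Factor λ_0 = (1, 3, 4)
Factor λ_1 = (0, 3, 4)

((1, 3, 4), (0, 3, 4))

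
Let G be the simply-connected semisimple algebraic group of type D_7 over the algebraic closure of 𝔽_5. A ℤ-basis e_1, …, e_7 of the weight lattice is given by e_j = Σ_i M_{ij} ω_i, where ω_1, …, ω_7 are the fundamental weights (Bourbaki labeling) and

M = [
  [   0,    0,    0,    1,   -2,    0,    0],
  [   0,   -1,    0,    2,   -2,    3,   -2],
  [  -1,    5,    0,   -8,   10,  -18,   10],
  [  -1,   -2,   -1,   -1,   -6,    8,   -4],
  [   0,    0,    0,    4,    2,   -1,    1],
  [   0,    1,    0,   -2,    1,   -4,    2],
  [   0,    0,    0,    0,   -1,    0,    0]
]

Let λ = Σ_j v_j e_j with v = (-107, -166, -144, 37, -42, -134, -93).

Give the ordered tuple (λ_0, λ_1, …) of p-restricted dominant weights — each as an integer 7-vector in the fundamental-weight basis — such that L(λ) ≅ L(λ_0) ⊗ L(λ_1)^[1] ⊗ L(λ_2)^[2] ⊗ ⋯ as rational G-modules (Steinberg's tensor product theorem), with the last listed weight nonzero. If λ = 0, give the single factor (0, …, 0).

((1, 3, 3, 3, 0, 3, 2), (4, 1, 3, 4, 1, 3, 3), (4, 4, 1, 3, 4, 2, 1))

ω-coordinates c = M·v, v = (-107, -166, -144, 37, -42, -134, -93):
  c_1 = (0)·(-107) + (0)·(-166) + (0)·(-144) + (1)·(37) + (-2)·(-42) + (0)·(-134) + (0)·(-93) = 121
  c_2 = (0)·(-107) + (-1)·(-166) + (0)·(-144) + (2)·(37) + (-2)·(-42) + (3)·(-134) + (-2)·(-93) = 108
  c_3 = (-1)·(-107) + (5)·(-166) + (0)·(-144) + (-8)·(37) + (10)·(-42) + (-18)·(-134) + (10)·(-93) = 43
  c_4 = (-1)·(-107) + (-2)·(-166) + (-1)·(-144) + (-1)·(37) + (-6)·(-42) + (8)·(-134) + (-4)·(-93) = 98
  c_5 = (0)·(-107) + (0)·(-166) + (0)·(-144) + (4)·(37) + (2)·(-42) + (-1)·(-134) + (1)·(-93) = 105
  c_6 = (0)·(-107) + (1)·(-166) + (0)·(-144) + (-2)·(37) + (1)·(-42) + (-4)·(-134) + (2)·(-93) = 68
  c_7 = (0)·(-107) + (0)·(-166) + (0)·(-144) + (0)·(37) + (-1)·(-42) + (0)·(-134) + (0)·(-93) = 42
Expand coordinatewise in base 5:
  c_1 = 121 = 1·5^0 + 4·5^1 + 4·5^2
  c_2 = 108 = 3·5^0 + 1·5^1 + 4·5^2
  c_3 = 43 = 3·5^0 + 3·5^1 + 1·5^2
  c_4 = 98 = 3·5^0 + 4·5^1 + 3·5^2
  c_5 = 105 = 0·5^0 + 1·5^1 + 4·5^2
  c_6 = 68 = 3·5^0 + 3·5^1 + 2·5^2
  c_7 = 42 = 2·5^0 + 3·5^1 + 1·5^2
Factor λ_0 = (1, 3, 3, 3, 0, 3, 2)
Factor λ_1 = (4, 1, 3, 4, 1, 3, 3)
Factor λ_2 = (4, 4, 1, 3, 4, 2, 1)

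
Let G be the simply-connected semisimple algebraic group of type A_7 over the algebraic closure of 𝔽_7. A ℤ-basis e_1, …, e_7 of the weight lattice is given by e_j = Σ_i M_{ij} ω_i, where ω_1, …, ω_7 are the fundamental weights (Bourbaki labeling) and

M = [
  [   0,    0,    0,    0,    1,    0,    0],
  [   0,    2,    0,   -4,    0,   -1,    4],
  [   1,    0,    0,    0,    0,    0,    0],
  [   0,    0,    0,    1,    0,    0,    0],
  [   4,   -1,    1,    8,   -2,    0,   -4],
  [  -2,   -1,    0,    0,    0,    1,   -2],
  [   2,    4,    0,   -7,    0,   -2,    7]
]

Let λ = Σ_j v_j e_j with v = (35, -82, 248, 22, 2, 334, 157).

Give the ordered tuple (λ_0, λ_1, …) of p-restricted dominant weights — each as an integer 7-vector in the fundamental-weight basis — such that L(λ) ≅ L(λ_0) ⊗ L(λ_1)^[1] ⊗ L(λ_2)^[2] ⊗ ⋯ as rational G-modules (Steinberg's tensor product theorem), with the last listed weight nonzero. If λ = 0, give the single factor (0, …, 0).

Converting to the ω-basis (c_i = row i of M dotted with v = (35, -82, 248, 22, 2, 334, 157)):
  c_1 = (0)·(35) + (0)·(-82) + (0)·(248) + (0)·(22) + (1)·(2) + (0)·(334) + (0)·(157) = 2
  c_2 = (0)·(35) + (2)·(-82) + (0)·(248) + (-4)·(22) + (0)·(2) + (-1)·(334) + (4)·(157) = 42
  c_3 = (1)·(35) + (0)·(-82) + (0)·(248) + (0)·(22) + (0)·(2) + (0)·(334) + (0)·(157) = 35
  c_4 = (0)·(35) + (0)·(-82) + (0)·(248) + (1)·(22) + (0)·(2) + (0)·(334) + (0)·(157) = 22
  c_5 = (4)·(35) + (-1)·(-82) + (1)·(248) + (8)·(22) + (-2)·(2) + (0)·(334) + (-4)·(157) = 14
  c_6 = (-2)·(35) + (-1)·(-82) + (0)·(248) + (0)·(22) + (0)·(2) + (1)·(334) + (-2)·(157) = 32
  c_7 = (2)·(35) + (4)·(-82) + (0)·(248) + (-7)·(22) + (0)·(2) + (-2)·(334) + (7)·(157) = 19
Base-7 expansion of each c_i:
  c_1 = 2 = 2·7^0
  c_2 = 42 = 0·7^0 + 6·7^1
  c_3 = 35 = 0·7^0 + 5·7^1
  c_4 = 22 = 1·7^0 + 3·7^1
  c_5 = 14 = 0·7^0 + 2·7^1
  c_6 = 32 = 4·7^0 + 4·7^1
  c_7 = 19 = 5·7^0 + 2·7^1
Factor λ_0 = (2, 0, 0, 1, 0, 4, 5)
Factor λ_1 = (0, 6, 5, 3, 2, 4, 2)

((2, 0, 0, 1, 0, 4, 5), (0, 6, 5, 3, 2, 4, 2))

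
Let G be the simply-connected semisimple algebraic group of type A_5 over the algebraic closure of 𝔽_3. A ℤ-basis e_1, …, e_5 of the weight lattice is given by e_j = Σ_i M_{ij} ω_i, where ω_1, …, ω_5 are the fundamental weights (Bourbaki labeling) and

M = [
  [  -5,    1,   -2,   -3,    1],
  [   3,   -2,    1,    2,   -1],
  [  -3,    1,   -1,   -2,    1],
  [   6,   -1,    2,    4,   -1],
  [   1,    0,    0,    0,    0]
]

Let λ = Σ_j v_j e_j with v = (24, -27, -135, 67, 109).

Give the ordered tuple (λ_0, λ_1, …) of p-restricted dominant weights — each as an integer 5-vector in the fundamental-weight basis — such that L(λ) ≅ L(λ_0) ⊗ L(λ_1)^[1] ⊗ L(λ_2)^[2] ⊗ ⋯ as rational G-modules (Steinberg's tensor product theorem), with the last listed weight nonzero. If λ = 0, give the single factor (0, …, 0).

ω-coordinates c = M·v, v = (24, -27, -135, 67, 109):
  c_1 = (-5)·(24) + (1)·(-27) + (-2)·(-135) + (-3)·(67) + (1)·(109) = 31
  c_2 = (3)·(24) + (-2)·(-27) + (1)·(-135) + (2)·(67) + (-1)·(109) = 16
  c_3 = (-3)·(24) + (1)·(-27) + (-1)·(-135) + (-2)·(67) + (1)·(109) = 11
  c_4 = (6)·(24) + (-1)·(-27) + (2)·(-135) + (4)·(67) + (-1)·(109) = 60
  c_5 = (1)·(24) + (0)·(-27) + (0)·(-135) + (0)·(67) + (0)·(109) = 24
Base-3 expansion of each c_i:
  c_1 = 31 = 1·3^0 + 1·3^1 + 0·3^2 + 1·3^3
  c_2 = 16 = 1·3^0 + 2·3^1 + 1·3^2
  c_3 = 11 = 2·3^0 + 0·3^1 + 1·3^2
  c_4 = 60 = 0·3^0 + 2·3^1 + 0·3^2 + 2·3^3
  c_5 = 24 = 0·3^0 + 2·3^1 + 2·3^2
λ_0 = (1, 1, 2, 0, 0)
λ_1 = (1, 2, 0, 2, 2)
λ_2 = (0, 1, 1, 0, 2)
λ_3 = (1, 0, 0, 2, 0)

((1, 1, 2, 0, 0), (1, 2, 0, 2, 2), (0, 1, 1, 0, 2), (1, 0, 0, 2, 0))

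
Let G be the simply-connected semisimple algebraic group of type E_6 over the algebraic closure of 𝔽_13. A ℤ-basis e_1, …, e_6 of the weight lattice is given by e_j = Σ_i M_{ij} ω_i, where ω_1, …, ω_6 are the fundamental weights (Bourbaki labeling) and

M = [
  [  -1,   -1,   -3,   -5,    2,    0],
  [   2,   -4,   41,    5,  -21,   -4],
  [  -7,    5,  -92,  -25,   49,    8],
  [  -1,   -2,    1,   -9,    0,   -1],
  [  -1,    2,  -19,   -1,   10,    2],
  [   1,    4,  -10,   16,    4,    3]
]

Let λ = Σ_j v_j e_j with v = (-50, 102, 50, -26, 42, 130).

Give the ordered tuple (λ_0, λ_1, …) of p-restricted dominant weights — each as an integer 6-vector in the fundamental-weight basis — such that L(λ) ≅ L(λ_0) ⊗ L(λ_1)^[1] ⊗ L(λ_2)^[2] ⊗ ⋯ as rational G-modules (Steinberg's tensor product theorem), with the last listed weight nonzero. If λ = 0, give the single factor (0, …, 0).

Change of basis e → ω: c = M·v where v = (-50, 102, 50, -26, 42, 130):
  c_1 = -1*-50 + -1*102 + -3*50 + -5*-26 + 2*42 + 0*130 = 12
  c_2 = 2*-50 + -4*102 + 41*50 + 5*-26 + -21*42 + -4*130 = 10
  c_3 = -7*-50 + 5*102 + -92*50 + -25*-26 + 49*42 + 8*130 = 8
  c_4 = -1*-50 + -2*102 + 1*50 + -9*-26 + 0*42 + -1*130 = 0
  c_5 = -1*-50 + 2*102 + -19*50 + -1*-26 + 10*42 + 2*130 = 10
  c_6 = 1*-50 + 4*102 + -10*50 + 16*-26 + 4*42 + 3*130 = 0
p = 13; digits c_i = Σ_j d_{ij}·13^j, 0 ≤ d_{ij} < 13:
  c_1 = 12 = 12·13^0
  c_2 = 10 = 10·13^0
  c_3 = 8 = 8·13^0
  c_4 = 0
  c_5 = 10 = 10·13^0
  c_6 = 0
λ_0 = (12, 10, 8, 0, 10, 0)

((12, 10, 8, 0, 10, 0),)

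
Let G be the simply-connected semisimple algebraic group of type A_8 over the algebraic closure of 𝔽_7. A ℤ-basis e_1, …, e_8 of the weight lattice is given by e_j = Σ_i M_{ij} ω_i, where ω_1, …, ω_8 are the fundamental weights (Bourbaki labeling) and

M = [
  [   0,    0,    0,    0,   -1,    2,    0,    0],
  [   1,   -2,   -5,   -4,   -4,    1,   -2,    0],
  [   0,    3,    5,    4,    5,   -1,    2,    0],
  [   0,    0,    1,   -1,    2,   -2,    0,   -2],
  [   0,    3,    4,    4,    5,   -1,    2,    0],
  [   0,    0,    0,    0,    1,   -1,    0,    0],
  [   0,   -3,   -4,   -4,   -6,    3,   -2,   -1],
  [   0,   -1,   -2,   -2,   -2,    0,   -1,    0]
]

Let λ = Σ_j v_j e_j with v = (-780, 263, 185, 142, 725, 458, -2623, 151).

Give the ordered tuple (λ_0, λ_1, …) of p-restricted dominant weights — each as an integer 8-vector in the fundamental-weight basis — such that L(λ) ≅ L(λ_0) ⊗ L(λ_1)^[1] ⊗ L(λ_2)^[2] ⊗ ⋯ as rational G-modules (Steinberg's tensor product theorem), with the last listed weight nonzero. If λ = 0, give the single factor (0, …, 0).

((2, 5, 0, 2, 4, 1, 1, 4), (6, 0, 1, 4, 2, 3, 3, 1), (3, 0, 4, 5, 0, 5, 0, 5))

In the fundamental-weight basis, λ has coordinates c = M·v (v = (-780, 263, 185, 142, 725, 458, -2623, 151)):
  c_1 = 0*-780 + 0*263 + 0*185 + 0*142 + -1*725 + 2*458 + 0*-2623 + 0*151 = 191
  c_2 = 1*-780 + -2*263 + -5*185 + -4*142 + -4*725 + 1*458 + -2*-2623 + 0*151 = 5
  c_3 = 0*-780 + 3*263 + 5*185 + 4*142 + 5*725 + -1*458 + 2*-2623 + 0*151 = 203
  c_4 = 0*-780 + 0*263 + 1*185 + -1*142 + 2*725 + -2*458 + 0*-2623 + -2*151 = 275
  c_5 = 0*-780 + 3*263 + 4*185 + 4*142 + 5*725 + -1*458 + 2*-2623 + 0*151 = 18
  c_6 = 0*-780 + 0*263 + 0*185 + 0*142 + 1*725 + -1*458 + 0*-2623 + 0*151 = 267
  c_7 = 0*-780 + -3*263 + -4*185 + -4*142 + -6*725 + 3*458 + -2*-2623 + -1*151 = 22
  c_8 = 0*-780 + -1*263 + -2*185 + -2*142 + -2*725 + 0*458 + -1*-2623 + 0*151 = 256
Expand coordinatewise in base 7:
  c_1 = 191 = 2·7^0 + 6·7^1 + 3·7^2
  c_2 = 5 = 5·7^0
  c_3 = 203 = 0·7^0 + 1·7^1 + 4·7^2
  c_4 = 275 = 2·7^0 + 4·7^1 + 5·7^2
  c_5 = 18 = 4·7^0 + 2·7^1
  c_6 = 267 = 1·7^0 + 3·7^1 + 5·7^2
  c_7 = 22 = 1·7^0 + 3·7^1
  c_8 = 256 = 4·7^0 + 1·7^1 + 5·7^2
p-restricted factor λ_0 = (2, 5, 0, 2, 4, 1, 1, 4)
p-restricted factor λ_1 = (6, 0, 1, 4, 2, 3, 3, 1)
p-restricted factor λ_2 = (3, 0, 4, 5, 0, 5, 0, 5)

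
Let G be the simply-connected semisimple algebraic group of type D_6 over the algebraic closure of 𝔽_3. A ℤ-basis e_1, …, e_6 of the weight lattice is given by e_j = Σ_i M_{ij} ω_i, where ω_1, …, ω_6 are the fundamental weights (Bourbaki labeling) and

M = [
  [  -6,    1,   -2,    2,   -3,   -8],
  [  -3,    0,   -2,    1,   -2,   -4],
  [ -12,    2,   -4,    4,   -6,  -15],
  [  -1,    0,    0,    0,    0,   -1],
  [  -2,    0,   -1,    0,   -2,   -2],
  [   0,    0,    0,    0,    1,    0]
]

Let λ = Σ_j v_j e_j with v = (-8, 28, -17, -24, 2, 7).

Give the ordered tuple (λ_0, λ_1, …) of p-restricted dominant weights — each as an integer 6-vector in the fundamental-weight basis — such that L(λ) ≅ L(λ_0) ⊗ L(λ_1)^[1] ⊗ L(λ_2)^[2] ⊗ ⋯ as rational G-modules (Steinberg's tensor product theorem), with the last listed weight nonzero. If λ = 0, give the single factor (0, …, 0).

Change of basis e → ω: c = M·v where v = (-8, 28, -17, -24, 2, 7):
  c_1 = -6*-8 + 1*28 + -2*-17 + 2*-24 + -3*2 + -8*7 = 0
  c_2 = -3*-8 + 0*28 + -2*-17 + 1*-24 + -2*2 + -4*7 = 2
  c_3 = -12*-8 + 2*28 + -4*-17 + 4*-24 + -6*2 + -15*7 = 7
  c_4 = -1*-8 + 0*28 + 0*-17 + 0*-24 + 0*2 + -1*7 = 1
  c_5 = -2*-8 + 0*28 + -1*-17 + 0*-24 + -2*2 + -2*7 = 15
  c_6 = 0*-8 + 0*28 + 0*-17 + 0*-24 + 1*2 + 0*7 = 2
Expand coordinatewise in base 3:
  c_1 = 0
  c_2 = 2 = 2·3^0
  c_3 = 7 = 1·3^0 + 2·3^1
  c_4 = 1 = 1·3^0
  c_5 = 15 = 0·3^0 + 2·3^1 + 1·3^2
  c_6 = 2 = 2·3^0
p-restricted factor λ_0 = (0, 2, 1, 1, 0, 2)
p-restricted factor λ_1 = (0, 0, 2, 0, 2, 0)
p-restricted factor λ_2 = (0, 0, 0, 0, 1, 0)

((0, 2, 1, 1, 0, 2), (0, 0, 2, 0, 2, 0), (0, 0, 0, 0, 1, 0))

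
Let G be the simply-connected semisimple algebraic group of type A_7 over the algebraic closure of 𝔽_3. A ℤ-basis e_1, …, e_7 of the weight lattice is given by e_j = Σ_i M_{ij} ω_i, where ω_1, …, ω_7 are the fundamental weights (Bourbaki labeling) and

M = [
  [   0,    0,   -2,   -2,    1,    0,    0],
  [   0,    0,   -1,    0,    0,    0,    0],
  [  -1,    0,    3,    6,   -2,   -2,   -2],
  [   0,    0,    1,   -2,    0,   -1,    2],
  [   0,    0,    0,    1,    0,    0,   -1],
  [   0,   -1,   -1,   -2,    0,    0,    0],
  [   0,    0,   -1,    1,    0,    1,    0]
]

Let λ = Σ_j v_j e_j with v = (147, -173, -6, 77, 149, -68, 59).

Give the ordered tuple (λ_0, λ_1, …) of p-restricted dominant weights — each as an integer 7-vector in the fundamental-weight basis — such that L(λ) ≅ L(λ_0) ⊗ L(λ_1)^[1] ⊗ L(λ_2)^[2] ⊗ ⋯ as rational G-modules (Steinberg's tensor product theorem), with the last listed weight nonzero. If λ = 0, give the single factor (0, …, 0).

((1, 0, 2, 2, 0, 1, 0), (2, 2, 2, 2, 0, 2, 2), (0, 0, 1, 2, 2, 2, 1))

Converting to the ω-basis (c_i = row i of M dotted with v = (147, -173, -6, 77, 149, -68, 59)):
  c_1 = 0*147 + 0*-173 + -2*-6 + -2*77 + 1*149 + 0*-68 + 0*59 = 7
  c_2 = 0*147 + 0*-173 + -1*-6 + 0*77 + 0*149 + 0*-68 + 0*59 = 6
  c_3 = -1*147 + 0*-173 + 3*-6 + 6*77 + -2*149 + -2*-68 + -2*59 = 17
  c_4 = 0*147 + 0*-173 + 1*-6 + -2*77 + 0*149 + -1*-68 + 2*59 = 26
  c_5 = 0*147 + 0*-173 + 0*-6 + 1*77 + 0*149 + 0*-68 + -1*59 = 18
  c_6 = 0*147 + -1*-173 + -1*-6 + -2*77 + 0*149 + 0*-68 + 0*59 = 25
  c_7 = 0*147 + 0*-173 + -1*-6 + 1*77 + 0*149 + 1*-68 + 0*59 = 15
p = 3; digits c_i = Σ_j d_{ij}·3^j, 0 ≤ d_{ij} < 3:
  c_1 = 7 = 1·3^0 + 2·3^1
  c_2 = 6 = 0·3^0 + 2·3^1
  c_3 = 17 = 2·3^0 + 2·3^1 + 1·3^2
  c_4 = 26 = 2·3^0 + 2·3^1 + 2·3^2
  c_5 = 18 = 0·3^0 + 0·3^1 + 2·3^2
  c_6 = 25 = 1·3^0 + 2·3^1 + 2·3^2
  c_7 = 15 = 0·3^0 + 2·3^1 + 1·3^2
Factor λ_0 = (1, 0, 2, 2, 0, 1, 0)
Factor λ_1 = (2, 2, 2, 2, 0, 2, 2)
Factor λ_2 = (0, 0, 1, 2, 2, 2, 1)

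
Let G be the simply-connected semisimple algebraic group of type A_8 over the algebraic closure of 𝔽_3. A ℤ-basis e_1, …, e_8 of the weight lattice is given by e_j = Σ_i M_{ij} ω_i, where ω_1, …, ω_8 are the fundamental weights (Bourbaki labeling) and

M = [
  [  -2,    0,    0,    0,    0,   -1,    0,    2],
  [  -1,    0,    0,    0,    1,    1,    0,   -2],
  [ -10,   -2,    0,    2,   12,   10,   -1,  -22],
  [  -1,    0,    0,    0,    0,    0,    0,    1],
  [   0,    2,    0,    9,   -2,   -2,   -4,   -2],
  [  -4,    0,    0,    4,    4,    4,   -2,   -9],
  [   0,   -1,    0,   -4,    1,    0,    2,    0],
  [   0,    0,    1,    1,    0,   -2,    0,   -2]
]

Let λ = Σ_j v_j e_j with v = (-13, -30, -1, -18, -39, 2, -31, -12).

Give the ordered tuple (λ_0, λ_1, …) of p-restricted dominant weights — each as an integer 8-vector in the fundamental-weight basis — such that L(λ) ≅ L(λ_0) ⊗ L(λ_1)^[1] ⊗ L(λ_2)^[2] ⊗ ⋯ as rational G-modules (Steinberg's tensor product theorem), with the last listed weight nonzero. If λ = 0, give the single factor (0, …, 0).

((0, 0, 1, 1, 0, 2, 1, 1),)

In the fundamental-weight basis, λ has coordinates c = M·v (v = (-13, -30, -1, -18, -39, 2, -31, -12)):
  c_1 = (-2)·(-13) + (0)·(-30) + (0)·(-1) + (0)·(-18) + (0)·(-39) + (-1)·(2) + (0)·(-31) + (2)·(-12) = 0
  c_2 = (-1)·(-13) + (0)·(-30) + (0)·(-1) + (0)·(-18) + (1)·(-39) + (1)·(2) + (0)·(-31) + (-2)·(-12) = 0
  c_3 = (-10)·(-13) + (-2)·(-30) + (0)·(-1) + (2)·(-18) + (12)·(-39) + (10)·(2) + (-1)·(-31) + (-22)·(-12) = 1
  c_4 = (-1)·(-13) + (0)·(-30) + (0)·(-1) + (0)·(-18) + (0)·(-39) + (0)·(2) + (0)·(-31) + (1)·(-12) = 1
  c_5 = (0)·(-13) + (2)·(-30) + (0)·(-1) + (9)·(-18) + (-2)·(-39) + (-2)·(2) + (-4)·(-31) + (-2)·(-12) = 0
  c_6 = (-4)·(-13) + (0)·(-30) + (0)·(-1) + (4)·(-18) + (4)·(-39) + (4)·(2) + (-2)·(-31) + (-9)·(-12) = 2
  c_7 = (0)·(-13) + (-1)·(-30) + (0)·(-1) + (-4)·(-18) + (1)·(-39) + (0)·(2) + (2)·(-31) + (0)·(-12) = 1
  c_8 = (0)·(-13) + (0)·(-30) + (1)·(-1) + (1)·(-18) + (0)·(-39) + (-2)·(2) + (0)·(-31) + (-2)·(-12) = 1
p = 3; digits c_i = Σ_j d_{ij}·3^j, 0 ≤ d_{ij} < 3:
  c_1 = 0
  c_2 = 0
  c_3 = 1 = 1·3^0
  c_4 = 1 = 1·3^0
  c_5 = 0
  c_6 = 2 = 2·3^0
  c_7 = 1 = 1·3^0
  c_8 = 1 = 1·3^0
λ_0 = (0, 0, 1, 1, 0, 2, 1, 1)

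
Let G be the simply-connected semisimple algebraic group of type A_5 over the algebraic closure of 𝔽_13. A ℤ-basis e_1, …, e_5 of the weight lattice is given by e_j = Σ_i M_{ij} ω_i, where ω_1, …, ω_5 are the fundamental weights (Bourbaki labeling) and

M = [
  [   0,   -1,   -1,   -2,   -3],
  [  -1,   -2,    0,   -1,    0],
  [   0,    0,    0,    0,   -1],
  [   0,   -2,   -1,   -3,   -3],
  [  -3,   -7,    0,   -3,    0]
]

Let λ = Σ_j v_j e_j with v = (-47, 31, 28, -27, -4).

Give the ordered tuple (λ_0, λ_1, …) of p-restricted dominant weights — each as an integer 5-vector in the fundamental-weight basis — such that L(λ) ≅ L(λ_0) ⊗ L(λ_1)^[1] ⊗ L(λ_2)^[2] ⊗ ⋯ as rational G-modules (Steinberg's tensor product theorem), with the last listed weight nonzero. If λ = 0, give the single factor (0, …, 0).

((7, 12, 4, 3, 5),)

Converting to the ω-basis (c_i = row i of M dotted with v = (-47, 31, 28, -27, -4)):
  c_1 = (0)·(-47) + (-1)·(31) + (-1)·(28) + (-2)·(-27) + (-3)·(-4) = 7
  c_2 = (-1)·(-47) + (-2)·(31) + 0·28 + (-1)·(-27) + (0)·(-4) = 12
  c_3 = (0)·(-47) + 0·31 + 0·28 + (0)·(-27) + (-1)·(-4) = 4
  c_4 = (0)·(-47) + (-2)·(31) + (-1)·(28) + (-3)·(-27) + (-3)·(-4) = 3
  c_5 = (-3)·(-47) + (-7)·(31) + 0·28 + (-3)·(-27) + (0)·(-4) = 5
p = 13; digits c_i = Σ_j d_{ij}·13^j, 0 ≤ d_{ij} < 13:
  c_1 = 7 = 7·13^0
  c_2 = 12 = 12·13^0
  c_3 = 4 = 4·13^0
  c_4 = 3 = 3·13^0
  c_5 = 5 = 5·13^0
Factor λ_0 = (7, 12, 4, 3, 5)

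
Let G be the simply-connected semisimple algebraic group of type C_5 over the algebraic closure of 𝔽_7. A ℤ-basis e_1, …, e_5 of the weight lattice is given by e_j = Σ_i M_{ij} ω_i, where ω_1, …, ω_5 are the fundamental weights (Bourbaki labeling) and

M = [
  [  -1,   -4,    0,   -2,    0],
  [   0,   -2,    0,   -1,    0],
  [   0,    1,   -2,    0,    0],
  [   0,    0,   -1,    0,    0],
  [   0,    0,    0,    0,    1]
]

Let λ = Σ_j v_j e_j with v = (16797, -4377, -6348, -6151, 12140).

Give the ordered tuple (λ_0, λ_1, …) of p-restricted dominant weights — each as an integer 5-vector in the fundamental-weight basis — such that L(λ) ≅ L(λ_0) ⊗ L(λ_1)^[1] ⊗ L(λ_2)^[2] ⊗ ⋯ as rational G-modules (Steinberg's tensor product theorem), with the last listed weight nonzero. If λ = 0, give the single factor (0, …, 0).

Converting to the ω-basis (c_i = row i of M dotted with v = (16797, -4377, -6348, -6151, 12140)):
  c_1 = (-1)·(16797) + (-4)·(-4377) + (0)·(-6348) + (-2)·(-6151) + 0·12140 = 13013
  c_2 = 0·16797 + (-2)·(-4377) + (0)·(-6348) + (-1)·(-6151) + 0·12140 = 14905
  c_3 = 0·16797 + (1)·(-4377) + (-2)·(-6348) + (0)·(-6151) + 0·12140 = 8319
  c_4 = 0·16797 + (0)·(-4377) + (-1)·(-6348) + (0)·(-6151) + 0·12140 = 6348
  c_5 = 0·16797 + (0)·(-4377) + (0)·(-6348) + (0)·(-6151) + 1·12140 = 12140
Base-7 expansion of each c_i:
  c_1 = 13013 = 0·7^0 + 4·7^1 + 6·7^2 + 2·7^3 + 5·7^4
  c_2 = 14905 = 2·7^0 + 1·7^1 + 3·7^2 + 1·7^3 + 6·7^4
  c_3 = 8319 = 3·7^0 + 5·7^1 + 1·7^2 + 3·7^3 + 3·7^4
  c_4 = 6348 = 6·7^0 + 3·7^1 + 3·7^2 + 4·7^3 + 2·7^4
  c_5 = 12140 = 2·7^0 + 5·7^1 + 2·7^2 + 0·7^3 + 5·7^4
p-restricted factor λ_0 = (0, 2, 3, 6, 2)
p-restricted factor λ_1 = (4, 1, 5, 3, 5)
p-restricted factor λ_2 = (6, 3, 1, 3, 2)
p-restricted factor λ_3 = (2, 1, 3, 4, 0)
p-restricted factor λ_4 = (5, 6, 3, 2, 5)

((0, 2, 3, 6, 2), (4, 1, 5, 3, 5), (6, 3, 1, 3, 2), (2, 1, 3, 4, 0), (5, 6, 3, 2, 5))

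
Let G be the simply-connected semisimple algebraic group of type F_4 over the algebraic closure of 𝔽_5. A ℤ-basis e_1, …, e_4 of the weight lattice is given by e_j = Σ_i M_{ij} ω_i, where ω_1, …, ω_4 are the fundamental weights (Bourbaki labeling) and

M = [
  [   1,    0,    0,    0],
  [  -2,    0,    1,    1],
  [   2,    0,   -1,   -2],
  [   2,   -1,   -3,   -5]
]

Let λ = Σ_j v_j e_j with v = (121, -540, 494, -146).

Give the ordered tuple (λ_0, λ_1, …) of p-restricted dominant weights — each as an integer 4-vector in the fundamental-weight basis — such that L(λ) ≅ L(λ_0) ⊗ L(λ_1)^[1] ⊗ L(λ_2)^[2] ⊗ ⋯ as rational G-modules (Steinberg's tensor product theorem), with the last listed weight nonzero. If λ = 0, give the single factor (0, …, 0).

Change of basis e → ω: c = M·v where v = (121, -540, 494, -146):
  c_1 = 1*121 + 0*-540 + 0*494 + 0*-146 = 121
  c_2 = -2*121 + 0*-540 + 1*494 + 1*-146 = 106
  c_3 = 2*121 + 0*-540 + -1*494 + -2*-146 = 40
  c_4 = 2*121 + -1*-540 + -3*494 + -5*-146 = 30
Expand coordinatewise in base 5:
  c_1 = 121 = 1·5^0 + 4·5^1 + 4·5^2
  c_2 = 106 = 1·5^0 + 1·5^1 + 4·5^2
  c_3 = 40 = 0·5^0 + 3·5^1 + 1·5^2
  c_4 = 30 = 0·5^0 + 1·5^1 + 1·5^2
Factor λ_0 = (1, 1, 0, 0)
Factor λ_1 = (4, 1, 3, 1)
Factor λ_2 = (4, 4, 1, 1)

((1, 1, 0, 0), (4, 1, 3, 1), (4, 4, 1, 1))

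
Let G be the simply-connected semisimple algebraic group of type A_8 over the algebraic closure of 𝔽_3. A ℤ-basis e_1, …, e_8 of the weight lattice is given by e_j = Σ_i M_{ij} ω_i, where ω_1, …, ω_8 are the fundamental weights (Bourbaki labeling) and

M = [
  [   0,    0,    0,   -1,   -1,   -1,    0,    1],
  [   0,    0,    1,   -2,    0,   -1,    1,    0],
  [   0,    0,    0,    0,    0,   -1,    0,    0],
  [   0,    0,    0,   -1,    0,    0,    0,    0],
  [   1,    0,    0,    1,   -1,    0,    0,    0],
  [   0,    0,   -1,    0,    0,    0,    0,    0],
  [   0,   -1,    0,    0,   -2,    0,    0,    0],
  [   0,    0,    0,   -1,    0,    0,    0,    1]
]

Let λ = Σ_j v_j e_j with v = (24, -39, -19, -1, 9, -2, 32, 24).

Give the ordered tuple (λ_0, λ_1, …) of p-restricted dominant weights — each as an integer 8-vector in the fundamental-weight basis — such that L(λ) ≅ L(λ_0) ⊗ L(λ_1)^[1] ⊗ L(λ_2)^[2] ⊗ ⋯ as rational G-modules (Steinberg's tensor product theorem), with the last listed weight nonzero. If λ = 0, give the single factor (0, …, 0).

ω-coordinates c = M·v, v = (24, -39, -19, -1, 9, -2, 32, 24):
  c_1 = 0·24 + (0)·(-39) + (0)·(-19) + (-1)·(-1) + (-1)·(9) + (-1)·(-2) + 0·32 + 1·24 = 18
  c_2 = 0·24 + (0)·(-39) + (1)·(-19) + (-2)·(-1) + 0·9 + (-1)·(-2) + 1·32 + 0·24 = 17
  c_3 = 0·24 + (0)·(-39) + (0)·(-19) + (0)·(-1) + 0·9 + (-1)·(-2) + 0·32 + 0·24 = 2
  c_4 = 0·24 + (0)·(-39) + (0)·(-19) + (-1)·(-1) + 0·9 + (0)·(-2) + 0·32 + 0·24 = 1
  c_5 = 1·24 + (0)·(-39) + (0)·(-19) + (1)·(-1) + (-1)·(9) + (0)·(-2) + 0·32 + 0·24 = 14
  c_6 = 0·24 + (0)·(-39) + (-1)·(-19) + (0)·(-1) + 0·9 + (0)·(-2) + 0·32 + 0·24 = 19
  c_7 = 0·24 + (-1)·(-39) + (0)·(-19) + (0)·(-1) + (-2)·(9) + (0)·(-2) + 0·32 + 0·24 = 21
  c_8 = 0·24 + (0)·(-39) + (0)·(-19) + (-1)·(-1) + 0·9 + (0)·(-2) + 0·32 + 1·24 = 25
p = 3; digits c_i = Σ_j d_{ij}·3^j, 0 ≤ d_{ij} < 3:
  c_1 = 18 = 0·3^0 + 0·3^1 + 2·3^2
  c_2 = 17 = 2·3^0 + 2·3^1 + 1·3^2
  c_3 = 2 = 2·3^0
  c_4 = 1 = 1·3^0
  c_5 = 14 = 2·3^0 + 1·3^1 + 1·3^2
  c_6 = 19 = 1·3^0 + 0·3^1 + 2·3^2
  c_7 = 21 = 0·3^0 + 1·3^1 + 2·3^2
  c_8 = 25 = 1·3^0 + 2·3^1 + 2·3^2
λ_0 = (0, 2, 2, 1, 2, 1, 0, 1)
λ_1 = (0, 2, 0, 0, 1, 0, 1, 2)
λ_2 = (2, 1, 0, 0, 1, 2, 2, 2)

((0, 2, 2, 1, 2, 1, 0, 1), (0, 2, 0, 0, 1, 0, 1, 2), (2, 1, 0, 0, 1, 2, 2, 2))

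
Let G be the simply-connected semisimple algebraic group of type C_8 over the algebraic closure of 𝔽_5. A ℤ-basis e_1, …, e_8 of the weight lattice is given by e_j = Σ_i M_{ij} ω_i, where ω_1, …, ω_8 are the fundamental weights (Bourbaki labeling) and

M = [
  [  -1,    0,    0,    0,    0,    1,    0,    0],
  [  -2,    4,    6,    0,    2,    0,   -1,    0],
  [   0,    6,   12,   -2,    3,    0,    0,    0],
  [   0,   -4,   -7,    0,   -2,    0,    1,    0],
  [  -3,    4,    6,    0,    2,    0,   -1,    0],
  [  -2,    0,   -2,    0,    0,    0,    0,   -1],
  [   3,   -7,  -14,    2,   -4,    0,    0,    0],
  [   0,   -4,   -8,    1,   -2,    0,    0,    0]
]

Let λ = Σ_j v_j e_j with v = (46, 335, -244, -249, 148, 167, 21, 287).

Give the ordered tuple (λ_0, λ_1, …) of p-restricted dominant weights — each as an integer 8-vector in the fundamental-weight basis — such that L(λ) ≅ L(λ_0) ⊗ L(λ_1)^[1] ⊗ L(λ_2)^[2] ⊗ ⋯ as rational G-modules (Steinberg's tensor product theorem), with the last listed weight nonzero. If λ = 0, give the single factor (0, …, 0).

((1, 4, 4, 3, 3, 4, 4, 2), (4, 1, 4, 3, 2, 1, 3, 3), (4, 2, 0, 3, 0, 4, 4, 2))

Change of basis e → ω: c = M·v where v = (46, 335, -244, -249, 148, 167, 21, 287):
  c_1 = (-1)·(46) + 0·335 + (0)·(-244) + (0)·(-249) + 0·148 + 1·167 + 0·21 + 0·287 = 121
  c_2 = (-2)·(46) + 4·335 + (6)·(-244) + (0)·(-249) + 2·148 + 0·167 + (-1)·(21) + 0·287 = 59
  c_3 = 0·46 + 6·335 + (12)·(-244) + (-2)·(-249) + 3·148 + 0·167 + 0·21 + 0·287 = 24
  c_4 = 0·46 + (-4)·(335) + (-7)·(-244) + (0)·(-249) + (-2)·(148) + 0·167 + 1·21 + 0·287 = 93
  c_5 = (-3)·(46) + 4·335 + (6)·(-244) + (0)·(-249) + 2·148 + 0·167 + (-1)·(21) + 0·287 = 13
  c_6 = (-2)·(46) + 0·335 + (-2)·(-244) + (0)·(-249) + 0·148 + 0·167 + 0·21 + (-1)·(287) = 109
  c_7 = 3·46 + (-7)·(335) + (-14)·(-244) + (2)·(-249) + (-4)·(148) + 0·167 + 0·21 + 0·287 = 119
  c_8 = 0·46 + (-4)·(335) + (-8)·(-244) + (1)·(-249) + (-2)·(148) + 0·167 + 0·21 + 0·287 = 67
Expand coordinatewise in base 5:
  c_1 = 121 = 1·5^0 + 4·5^1 + 4·5^2
  c_2 = 59 = 4·5^0 + 1·5^1 + 2·5^2
  c_3 = 24 = 4·5^0 + 4·5^1
  c_4 = 93 = 3·5^0 + 3·5^1 + 3·5^2
  c_5 = 13 = 3·5^0 + 2·5^1
  c_6 = 109 = 4·5^0 + 1·5^1 + 4·5^2
  c_7 = 119 = 4·5^0 + 3·5^1 + 4·5^2
  c_8 = 67 = 2·5^0 + 3·5^1 + 2·5^2
Factor λ_0 = (1, 4, 4, 3, 3, 4, 4, 2)
Factor λ_1 = (4, 1, 4, 3, 2, 1, 3, 3)
Factor λ_2 = (4, 2, 0, 3, 0, 4, 4, 2)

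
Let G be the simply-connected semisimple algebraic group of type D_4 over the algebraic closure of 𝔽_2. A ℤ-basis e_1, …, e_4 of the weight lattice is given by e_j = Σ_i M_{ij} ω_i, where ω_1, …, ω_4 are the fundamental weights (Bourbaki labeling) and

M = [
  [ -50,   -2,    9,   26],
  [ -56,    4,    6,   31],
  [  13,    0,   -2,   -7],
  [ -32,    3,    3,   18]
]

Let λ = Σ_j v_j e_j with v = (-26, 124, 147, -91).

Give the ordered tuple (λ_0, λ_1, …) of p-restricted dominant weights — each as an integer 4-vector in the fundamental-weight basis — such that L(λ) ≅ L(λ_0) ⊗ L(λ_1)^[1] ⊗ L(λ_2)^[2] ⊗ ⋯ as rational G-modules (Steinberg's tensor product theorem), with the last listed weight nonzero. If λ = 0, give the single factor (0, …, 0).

((1, 1, 1, 1), (0, 0, 0, 1), (0, 1, 1, 1), (1, 1, 0, 0))

Converting to the ω-basis (c_i = row i of M dotted with v = (-26, 124, 147, -91)):
  c_1 = (-50)·(-26) + (-2)·(124) + 9·147 + (26)·(-91) = 9
  c_2 = (-56)·(-26) + 4·124 + 6·147 + (31)·(-91) = 13
  c_3 = (13)·(-26) + 0·124 + (-2)·(147) + (-7)·(-91) = 5
  c_4 = (-32)·(-26) + 3·124 + 3·147 + (18)·(-91) = 7
p = 2; digits c_i = Σ_j d_{ij}·2^j, 0 ≤ d_{ij} < 2:
  c_1 = 9 = 1·2^0 + 0·2^1 + 0·2^2 + 1·2^3
  c_2 = 13 = 1·2^0 + 0·2^1 + 1·2^2 + 1·2^3
  c_3 = 5 = 1·2^0 + 0·2^1 + 1·2^2
  c_4 = 7 = 1·2^0 + 1·2^1 + 1·2^2
p-restricted factor λ_0 = (1, 1, 1, 1)
p-restricted factor λ_1 = (0, 0, 0, 1)
p-restricted factor λ_2 = (0, 1, 1, 1)
p-restricted factor λ_3 = (1, 1, 0, 0)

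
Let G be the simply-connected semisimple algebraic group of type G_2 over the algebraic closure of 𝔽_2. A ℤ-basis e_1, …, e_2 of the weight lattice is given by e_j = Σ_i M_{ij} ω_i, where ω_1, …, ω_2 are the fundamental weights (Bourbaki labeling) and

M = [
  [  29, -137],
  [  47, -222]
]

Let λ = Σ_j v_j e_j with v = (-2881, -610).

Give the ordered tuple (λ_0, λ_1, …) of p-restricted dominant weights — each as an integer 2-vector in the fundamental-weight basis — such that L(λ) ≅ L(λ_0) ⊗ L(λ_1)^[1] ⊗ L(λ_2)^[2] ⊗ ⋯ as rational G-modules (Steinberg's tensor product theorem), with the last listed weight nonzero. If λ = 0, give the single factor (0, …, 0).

ω-coordinates c = M·v, v = (-2881, -610):
  c_1 = (29)·(-2881) + (-137)·(-610) = 21
  c_2 = (47)·(-2881) + (-222)·(-610) = 13
Expand coordinatewise in base 2:
  c_1 = 21 = 1·2^0 + 0·2^1 + 1·2^2 + 0·2^3 + 1·2^4
  c_2 = 13 = 1·2^0 + 0·2^1 + 1·2^2 + 1·2^3
Factor λ_0 = (1, 1)
Factor λ_1 = (0, 0)
Factor λ_2 = (1, 1)
Factor λ_3 = (0, 1)
Factor λ_4 = (1, 0)

((1, 1), (0, 0), (1, 1), (0, 1), (1, 0))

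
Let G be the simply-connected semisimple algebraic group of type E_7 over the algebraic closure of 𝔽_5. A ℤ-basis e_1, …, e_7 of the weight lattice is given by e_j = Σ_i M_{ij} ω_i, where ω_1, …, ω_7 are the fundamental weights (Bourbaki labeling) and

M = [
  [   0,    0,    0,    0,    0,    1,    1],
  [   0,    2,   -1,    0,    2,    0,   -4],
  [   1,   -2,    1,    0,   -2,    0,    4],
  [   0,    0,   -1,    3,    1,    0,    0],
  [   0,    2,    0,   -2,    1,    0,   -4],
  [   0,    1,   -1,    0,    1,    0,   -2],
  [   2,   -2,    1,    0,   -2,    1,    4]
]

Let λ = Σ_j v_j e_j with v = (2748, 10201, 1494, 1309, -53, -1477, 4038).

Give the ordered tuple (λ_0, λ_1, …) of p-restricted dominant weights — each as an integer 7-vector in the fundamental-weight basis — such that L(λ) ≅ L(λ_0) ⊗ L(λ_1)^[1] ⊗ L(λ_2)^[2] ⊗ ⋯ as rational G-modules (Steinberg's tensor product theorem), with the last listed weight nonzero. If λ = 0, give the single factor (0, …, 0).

((1, 0, 3, 0, 4, 3, 4), (2, 0, 4, 1, 0, 0, 3), (2, 1, 3, 0, 3, 3, 4), (0, 1, 0, 4, 2, 4, 0), (4, 4, 0, 3, 2, 0, 2))

Change of basis e → ω: c = M·v where v = (2748, 10201, 1494, 1309, -53, -1477, 4038):
  c_1 = 0·2748 + 0·10201 + 0·1494 + 0·1309 + (0)·(-53) + (1)·(-1477) + 1·4038 = 2561
  c_2 = 0·2748 + 2·10201 + (-1)·(1494) + 0·1309 + (2)·(-53) + (0)·(-1477) + (-4)·(4038) = 2650
  c_3 = 1·2748 + (-2)·(10201) + 1·1494 + 0·1309 + (-2)·(-53) + (0)·(-1477) + 4·4038 = 98
  c_4 = 0·2748 + 0·10201 + (-1)·(1494) + 3·1309 + (1)·(-53) + (0)·(-1477) + 0·4038 = 2380
  c_5 = 0·2748 + 2·10201 + 0·1494 + (-2)·(1309) + (1)·(-53) + (0)·(-1477) + (-4)·(4038) = 1579
  c_6 = 0·2748 + 1·10201 + (-1)·(1494) + 0·1309 + (1)·(-53) + (0)·(-1477) + (-2)·(4038) = 578
  c_7 = 2·2748 + (-2)·(10201) + 1·1494 + 0·1309 + (-2)·(-53) + (1)·(-1477) + 4·4038 = 1369
p = 5; digits c_i = Σ_j d_{ij}·5^j, 0 ≤ d_{ij} < 5:
  c_1 = 2561 = 1·5^0 + 2·5^1 + 2·5^2 + 0·5^3 + 4·5^4
  c_2 = 2650 = 0·5^0 + 0·5^1 + 1·5^2 + 1·5^3 + 4·5^4
  c_3 = 98 = 3·5^0 + 4·5^1 + 3·5^2
  c_4 = 2380 = 0·5^0 + 1·5^1 + 0·5^2 + 4·5^3 + 3·5^4
  c_5 = 1579 = 4·5^0 + 0·5^1 + 3·5^2 + 2·5^3 + 2·5^4
  c_6 = 578 = 3·5^0 + 0·5^1 + 3·5^2 + 4·5^3
  c_7 = 1369 = 4·5^0 + 3·5^1 + 4·5^2 + 0·5^3 + 2·5^4
Factor λ_0 = (1, 0, 3, 0, 4, 3, 4)
Factor λ_1 = (2, 0, 4, 1, 0, 0, 3)
Factor λ_2 = (2, 1, 3, 0, 3, 3, 4)
Factor λ_3 = (0, 1, 0, 4, 2, 4, 0)
Factor λ_4 = (4, 4, 0, 3, 2, 0, 2)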